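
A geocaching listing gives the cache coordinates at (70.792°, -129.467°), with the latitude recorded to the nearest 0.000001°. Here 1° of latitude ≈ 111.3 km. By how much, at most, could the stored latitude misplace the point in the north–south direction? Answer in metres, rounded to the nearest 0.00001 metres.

Rounding to 6 decimal places leaves the latitude within ±5e-07° of the true value.
So the N–S error is at most 5e-07 × 111300 = 0.05565 m.

0.05565 metres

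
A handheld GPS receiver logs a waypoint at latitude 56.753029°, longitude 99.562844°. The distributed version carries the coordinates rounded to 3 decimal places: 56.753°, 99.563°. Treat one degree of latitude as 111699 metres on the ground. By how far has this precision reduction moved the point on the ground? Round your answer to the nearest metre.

Δlat = 56.753029 − 56.753 = +0.000029°; Δlon = 99.562844 − 99.563 = -0.000156°.
North–south shift: 0.000029 × 111699 = 3.23927 m.
E–W at 56.753°: -0.000156° × 111699 × cos 56.753° = -0.000156 × 111699 × 0.5482 ≈ -9.55327 m.
Combined displacement = (3.23927² + 9.55327²)^½ ≈ 10.0875 m.

10 metres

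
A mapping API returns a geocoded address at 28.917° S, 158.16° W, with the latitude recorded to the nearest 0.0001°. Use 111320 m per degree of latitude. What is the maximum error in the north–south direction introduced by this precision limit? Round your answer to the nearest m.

6 m

Rounding to 4 decimal places leaves the latitude within ±5e-05° of the true value.
North–south distance: 5e-05° × 111320 m/° = 5.566 m.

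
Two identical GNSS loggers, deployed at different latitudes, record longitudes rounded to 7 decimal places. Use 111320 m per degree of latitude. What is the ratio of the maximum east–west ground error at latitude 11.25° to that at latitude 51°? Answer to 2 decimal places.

Rounding to 7 decimal places leaves the longitude within ±5e-08° of the true value.
Error at 11.25° = 5e-08° × 111320 × cos 11.25° ≈ 0.005566 × 0.9808 = 0.0054591 m.
Error at 51° = 5e-08° × 111320 × cos 51° ≈ 0.005566 × 0.6293 = 0.0035028 m.
Ratio: 0.0054591 / 0.0035028 = cos 11.25° / cos 51° ≈ 1.5585.

1.56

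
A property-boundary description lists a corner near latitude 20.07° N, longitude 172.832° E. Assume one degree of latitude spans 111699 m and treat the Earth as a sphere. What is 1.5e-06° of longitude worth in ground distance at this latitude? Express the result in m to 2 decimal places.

0.16 m

At 20.07° a degree of longitude is 111699 × cos 20.07° ≈ 104916 m, so 1.5e-06° corresponds to 0.157374 m.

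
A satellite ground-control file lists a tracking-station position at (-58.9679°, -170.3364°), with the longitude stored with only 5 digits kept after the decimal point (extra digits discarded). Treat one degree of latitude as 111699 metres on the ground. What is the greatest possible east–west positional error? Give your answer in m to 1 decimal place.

0.6 m

Truncating at 5 decimal places can drop up to a full unit in the last place, so the longitude may be off by as much as 1e-05°.
One degree of longitude at 58.9679° is 111699 × cos 58.9679° ≈ 111699 × 0.5155 = 57582.9 m.
So at most 1e-05° × 57582.9 ≈ 0.575829 m east–west.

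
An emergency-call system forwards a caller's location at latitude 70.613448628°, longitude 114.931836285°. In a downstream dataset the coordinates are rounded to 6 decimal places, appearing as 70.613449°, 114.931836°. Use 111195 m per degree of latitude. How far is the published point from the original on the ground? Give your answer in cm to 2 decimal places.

The latitude changed by -0.000000372° and the longitude by +0.000000285°.
N–S: -0.000000372° × 111195 m/° = -0.0413645 m.
E–W at 70.6134°: 0.000000285° × 111195 × cos 70.6134° = 0.000000285 × 111195 × 0.3319 ≈ 0.0105194 m.
Distance: √(0.0413645² + 0.0105194²) ≈ 0.0426812 m.
That is 0.0426812 m = 4.2681 cm.

4.27 cm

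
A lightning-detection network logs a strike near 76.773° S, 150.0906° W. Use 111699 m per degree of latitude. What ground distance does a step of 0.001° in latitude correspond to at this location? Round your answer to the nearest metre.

Along a meridian 0.001° is 0.001 × 111699 = 111.699 m.

112 metres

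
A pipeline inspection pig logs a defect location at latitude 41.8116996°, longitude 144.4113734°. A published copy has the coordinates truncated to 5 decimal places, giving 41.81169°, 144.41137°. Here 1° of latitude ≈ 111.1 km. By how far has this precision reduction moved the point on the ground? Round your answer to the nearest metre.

1 metres

Δlat = 41.8116996 − 41.81169 = +0.0000096°; Δlon = 144.4113734 − 144.41137 = +0.0000034°.
North–south shift: 0.0000096 × 111100 = 1.06656 m.
East–west at this latitude: 0.0000034° × 111100 × cos 41.8117° ≈ 0.0000034 × 82807.3 = 0.281545 m.
Combined displacement = (1.06656² + 0.281545²)^½ ≈ 1.10309 m.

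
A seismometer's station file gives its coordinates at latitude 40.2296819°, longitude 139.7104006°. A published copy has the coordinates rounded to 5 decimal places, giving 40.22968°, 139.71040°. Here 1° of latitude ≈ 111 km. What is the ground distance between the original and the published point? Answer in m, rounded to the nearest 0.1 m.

Δlat = 40.2296819 − 40.22968 = +0.0000019°; Δlon = 139.7104006 − 139.71040 = +0.0000006°.
N–S: 0.0000019° × 111000 m/° = 0.2109 m.
E–W at 40.2297°: 0.0000006° × 111000 × cos 40.2297° = 0.0000006 × 111000 × 0.7635 ≈ 0.0508465 m.
Combined displacement = (0.2109² + 0.0508465²)^½ ≈ 0.216943 m.

0.2 m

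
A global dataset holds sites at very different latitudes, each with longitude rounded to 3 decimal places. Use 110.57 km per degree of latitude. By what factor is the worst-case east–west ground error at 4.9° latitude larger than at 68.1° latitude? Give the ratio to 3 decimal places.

2.671

Rounding to 3 decimal places leaves the longitude within ±0.0005° of the true value.
At 4.9°: 0.0005° × 110570 × cos 4.9° = 0.0005 × 110570 × 0.9963 ≈ 55.083 m.
At 68.1°: 0.0005° × 110570 × cos 68.1° = 0.0005 × 110570 × 0.3730 ≈ 20.621 m.
Ratio: 55.083 / 20.621 = cos 4.9° / cos 68.1° ≈ 2.6713.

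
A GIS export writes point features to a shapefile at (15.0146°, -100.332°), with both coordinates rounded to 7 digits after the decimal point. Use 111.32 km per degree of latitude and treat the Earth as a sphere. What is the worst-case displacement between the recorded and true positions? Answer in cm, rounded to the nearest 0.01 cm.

Rounding to 7 decimal places leaves each coordinate within ±5e-08° of the true value.
N–S: 5e-08° × 111320 m/° = 0.005566 m.
East–west component at 15.0146°: 5e-08° × 111320 × cos 15.0146° ≈ 5e-08 × 107520 ≈ 0.00537598 m.
Worst case both components are at the extreme and orthogonal: √(0.005566² + 0.00537598²) ≈ 0.00773831 m.
That is 0.00773831 m = 0.77383 cm.

0.77 cm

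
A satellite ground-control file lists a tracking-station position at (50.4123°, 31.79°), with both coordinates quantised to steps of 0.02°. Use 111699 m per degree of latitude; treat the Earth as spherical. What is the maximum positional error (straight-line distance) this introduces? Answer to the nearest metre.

1325 metres

With a 0.02° grid the true value lies within half a step, ±0.02°/2 = ±0.01°, of the stored one.
Latitude error → 0.01 × 111699 = 1116.99 m along the meridian.
East–west component at 50.4123°: 0.01° × 111699 × cos 50.4123° ≈ 0.01 × 71181.1 ≈ 711.811 m.
The two errors are perpendicular, so the maximum displacement is √(1116.99² + 711.811²) ≈ 1324.52 m.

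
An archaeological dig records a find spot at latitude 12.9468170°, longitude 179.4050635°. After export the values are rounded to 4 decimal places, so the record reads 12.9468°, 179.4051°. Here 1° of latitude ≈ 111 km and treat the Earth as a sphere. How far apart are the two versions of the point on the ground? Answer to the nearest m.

Δlat = 12.9468170 − 12.9468 = +0.0000170°; Δlon = 179.4050635 − 179.4051 = -0.0000365°.
North–south shift: 0.0000170 × 111000 = 1.887 m.
E–W at 12.9468°: -0.0000365° × 111000 × cos 12.9468° = -0.0000365 × 111000 × 0.9746 ≈ -3.9485 m.
Distance: √(1.887² + 3.9485²) ≈ 4.37624 m.

4 m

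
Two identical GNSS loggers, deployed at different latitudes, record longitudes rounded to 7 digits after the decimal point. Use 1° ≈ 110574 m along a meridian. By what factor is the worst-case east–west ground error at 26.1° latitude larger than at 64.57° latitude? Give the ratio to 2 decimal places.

2.09

Rounding to 7 decimal places leaves the longitude within ±5e-08° of the true value.
Error at 26.1° = 5e-08° × 110574 × cos 26.1° ≈ 0.0055287 × 0.8980 = 0.0049649 m.
At 64.57°: 5e-08° × 110574 × cos 64.57° = 5e-08 × 110574 × 0.4294 ≈ 0.0023741 m.
The ratio reduces to cos 26.1° / cos 64.57° = 0.8980/0.4294 ≈ 2.0913.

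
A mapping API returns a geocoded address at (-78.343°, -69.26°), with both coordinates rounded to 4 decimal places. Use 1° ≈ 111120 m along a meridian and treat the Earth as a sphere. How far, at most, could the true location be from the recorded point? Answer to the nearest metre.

Rounding to 4 decimal places leaves each coordinate within ±5e-05° of the true value.
Latitude error → 5e-05 × 111120 = 5.556 m along the meridian.
E–W at 78.343°: 5e-05° × 111120 × cos 78.343° = 5e-05 × 111120 × 0.2021 ≈ 1.1226 m.
Combining orthogonally: (5.556² + 1.1226²)^½ ≈ 5.66828 m.

6 metres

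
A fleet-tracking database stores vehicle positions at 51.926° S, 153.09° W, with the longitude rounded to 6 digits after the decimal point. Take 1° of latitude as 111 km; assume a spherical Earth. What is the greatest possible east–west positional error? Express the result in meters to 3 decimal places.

0.034 meters

Rounding to 6 decimal places leaves the longitude within ±5e-07° of the true value.
At latitude 51.926° a degree of longitude spans 111000 m × cos 51.926° = 111000 × 0.6167 ≈ 68451.3 m.
Maximum E–W displacement: 5e-07 × 68451.3 = 0.0342257 m.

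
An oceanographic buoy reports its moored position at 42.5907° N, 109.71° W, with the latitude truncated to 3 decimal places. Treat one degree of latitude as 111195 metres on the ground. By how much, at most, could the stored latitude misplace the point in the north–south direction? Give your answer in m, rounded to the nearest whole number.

Truncating at 3 decimal places can drop up to a full unit in the last place, so the latitude may be off by as much as 0.001°.
Along the meridian that is 0.001° × 111195 m/° = 111.195 m.

111 m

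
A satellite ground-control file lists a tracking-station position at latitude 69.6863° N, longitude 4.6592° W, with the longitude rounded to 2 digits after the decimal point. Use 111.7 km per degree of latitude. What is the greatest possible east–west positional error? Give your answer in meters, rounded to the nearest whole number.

Rounding to 2 decimal places leaves the longitude within ±0.005° of the true value.
One degree of longitude at 69.6863° is 111700 × cos 69.6863° ≈ 111700 × 0.3472 = 38777.8 m.
Maximum E–W displacement: 0.005 × 38777.8 = 193.889 m.

194 meters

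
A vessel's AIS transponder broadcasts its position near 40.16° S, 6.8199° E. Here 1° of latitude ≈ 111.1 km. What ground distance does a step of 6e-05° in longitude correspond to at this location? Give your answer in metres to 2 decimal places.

5.09 metres

One degree of longitude here spans 111100 × cos 40.16° = 111100 × 0.7642 ≈ 84907.8 m; 6e-05° of that is 5.09447 m.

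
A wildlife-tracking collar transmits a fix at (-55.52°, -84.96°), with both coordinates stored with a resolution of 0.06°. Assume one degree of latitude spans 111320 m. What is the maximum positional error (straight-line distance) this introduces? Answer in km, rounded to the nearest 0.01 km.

3.84 km

With a 0.06° grid the true value lies within half a step, ±0.06°/2 = ±0.03°, of the stored one.
Latitude error → 0.03 × 111320 = 3339.6 m along the meridian.
Longitude error → 0.03 × 111320 × cos 55.52° = 0.03 × 111320 × 0.5661 ≈ 1890.61 m.
Combining orthogonally: (3339.6² + 1890.61²)^½ ≈ 3837.62 m.
That is 3837.62 m = 3.8376 km.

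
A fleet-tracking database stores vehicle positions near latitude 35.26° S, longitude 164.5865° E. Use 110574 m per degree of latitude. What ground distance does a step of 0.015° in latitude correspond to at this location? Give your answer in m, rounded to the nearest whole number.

Along a meridian 0.015° is 0.015 × 110574 = 1658.61 m.

1659 m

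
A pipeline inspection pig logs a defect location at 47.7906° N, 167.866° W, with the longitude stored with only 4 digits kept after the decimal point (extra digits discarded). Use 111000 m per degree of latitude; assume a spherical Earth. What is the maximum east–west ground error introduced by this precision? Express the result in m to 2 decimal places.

7.46 m

Truncating at 4 decimal places can drop up to a full unit in the last place, so the longitude may be off by as much as 0.0001°.
At latitude 47.7906° a degree of longitude spans 111000 m × cos 47.7906° = 111000 × 0.6718 ≈ 74574.5 m.
East–west error: 0.0001° × 74574.5 m/° ≈ 7.45745 m.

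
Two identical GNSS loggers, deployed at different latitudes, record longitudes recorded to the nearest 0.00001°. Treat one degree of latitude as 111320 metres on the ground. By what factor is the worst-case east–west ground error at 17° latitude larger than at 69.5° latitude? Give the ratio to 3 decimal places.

2.731

Rounding to 5 decimal places leaves the longitude within ±5e-06° of the true value.
At 17°: 5e-06° × 111320 × cos 17° = 5e-06 × 111320 × 0.9563 ≈ 0.53228 m.
Error at 69.5° = 5e-06° × 111320 × cos 69.5° ≈ 0.5566 × 0.3502 = 0.19493 m.
The ratio reduces to cos 17° / cos 69.5° = 0.9563/0.3502 ≈ 2.7307.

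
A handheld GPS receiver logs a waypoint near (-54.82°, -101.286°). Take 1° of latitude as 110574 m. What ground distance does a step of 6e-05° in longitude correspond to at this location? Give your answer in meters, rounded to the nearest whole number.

6e-05° of longitude at 54.82° is 6e-05 × 110574 × cos 54.82° ≈ 6e-05 × 63706.9 = 3.82241 m.

4 meters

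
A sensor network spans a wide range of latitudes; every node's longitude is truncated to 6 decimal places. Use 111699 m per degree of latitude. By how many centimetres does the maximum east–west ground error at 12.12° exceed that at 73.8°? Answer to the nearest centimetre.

8 centimetres

Truncating at 6 decimal places can drop up to a full unit in the last place, so the longitude may be off by as much as 1e-06°.
Error at 12.12° = 1e-06° × 111699 × cos 12.12° ≈ 0.1117 × 0.9777 = 0.10921 m.
At 73.8°: 1e-06° × 111699 × cos 73.8° = 1e-06 × 111699 × 0.2790 ≈ 0.031163 m.
So the lower-latitude error exceeds the higher by 0.10921 − 0.031163 = 0.078046 m.
That is 0.0780462 m = 7.8046 cm.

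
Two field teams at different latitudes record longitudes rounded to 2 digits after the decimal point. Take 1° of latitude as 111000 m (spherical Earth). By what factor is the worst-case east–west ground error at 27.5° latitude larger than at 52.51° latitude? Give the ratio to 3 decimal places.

Rounding to 2 decimal places leaves the longitude within ±0.005° of the true value.
At 27.5°: 0.005° × 111000 × cos 27.5° = 0.005 × 111000 × 0.8870 ≈ 492.29 m.
At 52.51°: 0.005° × 111000 × cos 52.51° = 0.005 × 111000 × 0.6086 ≈ 337.79 m.
The ratio reduces to cos 27.5° / cos 52.51° = 0.8870/0.6086 ≈ 1.4574.

1.457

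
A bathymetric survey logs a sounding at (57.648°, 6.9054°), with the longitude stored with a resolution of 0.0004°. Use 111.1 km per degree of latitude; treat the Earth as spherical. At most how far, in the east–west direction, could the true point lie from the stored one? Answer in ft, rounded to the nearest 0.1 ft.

With a 0.0004° grid the true value lies within half a step, ±0.0004°/2 = ±0.0002°, of the stored one.
Parallels shrink by cos φ, so at 57.648° a degree of longitude is 111100 × 0.5351 ≈ 59451.8 m.
So at most 0.0002° × 59451.8 ≈ 11.8904 m east–west.
In feet: 11.8904 m ÷ 0.3048 ≈ 39.01 ft.

39.0 ft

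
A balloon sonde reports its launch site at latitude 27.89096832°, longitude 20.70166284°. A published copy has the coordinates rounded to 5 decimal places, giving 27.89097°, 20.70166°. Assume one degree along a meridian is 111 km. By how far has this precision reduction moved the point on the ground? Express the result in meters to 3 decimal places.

Δlat = 27.89096832 − 27.89097 = -0.00000168°; Δlon = 20.70166284 − 20.70166 = +0.00000284°.
N–S: -0.00000168° × 111000 m/° = -0.18648 m.
East–west at this latitude: 0.00000284° × 111000 × cos 27.891° ≈ 0.00000284 × 98106.2 = 0.278622 m.
Distance: √(0.18648² + 0.278622²) ≈ 0.335268 m.

0.335 meters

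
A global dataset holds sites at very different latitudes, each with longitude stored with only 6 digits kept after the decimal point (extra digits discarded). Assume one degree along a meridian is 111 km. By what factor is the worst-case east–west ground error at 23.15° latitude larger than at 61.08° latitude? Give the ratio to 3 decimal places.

Truncating at 6 decimal places can drop up to a full unit in the last place, so the longitude may be off by as much as 1e-06°.
At 23.15°: 1e-06° × 111000 × cos 23.15° = 1e-06 × 111000 × 0.9195 ≈ 0.10206 m.
Error at 61.08° = 1e-06° × 111000 × cos 61.08° ≈ 0.111 × 0.4836 = 0.053678 m.
The ratio reduces to cos 23.15° / cos 61.08° = 0.9195/0.4836 ≈ 1.9014.

1.901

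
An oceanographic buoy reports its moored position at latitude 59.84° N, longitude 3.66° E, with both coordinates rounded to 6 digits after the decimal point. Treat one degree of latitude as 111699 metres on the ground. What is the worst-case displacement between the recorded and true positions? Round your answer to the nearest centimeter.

Rounding to 6 decimal places leaves each coordinate within ±5e-07° of the true value.
Latitude error → 5e-07 × 111699 = 0.0558495 m along the meridian.
Longitude error → 5e-07 × 111699 × cos 59.84° = 5e-07 × 111699 × 0.5024 ≈ 0.0280597 m.
The two errors are perpendicular, so the maximum displacement is √(0.0558495² + 0.0280597²) ≈ 0.0625021 m.
That is 0.0625021 m = 6.2502 cm.

6 centimeters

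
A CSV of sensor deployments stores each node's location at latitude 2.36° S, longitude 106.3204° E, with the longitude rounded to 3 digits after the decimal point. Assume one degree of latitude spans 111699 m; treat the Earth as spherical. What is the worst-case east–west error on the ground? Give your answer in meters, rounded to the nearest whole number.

Rounding to 3 decimal places leaves the longitude within ±0.0005° of the true value.
One degree of longitude at 2.36° is 111699 × cos 2.36° ≈ 111699 × 0.9992 = 111604 m.
Maximum E–W displacement: 0.0005 × 111604 = 55.8021 m.

56 meters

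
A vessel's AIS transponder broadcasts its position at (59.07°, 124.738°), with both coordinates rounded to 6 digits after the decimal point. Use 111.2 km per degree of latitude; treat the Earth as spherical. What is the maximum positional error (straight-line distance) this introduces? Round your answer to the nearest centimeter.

Rounding to 6 decimal places leaves each coordinate within ±5e-07° of the true value.
Latitude error → 5e-07 × 111200 = 0.0556 m along the meridian.
E–W at 59.07°: 5e-07° × 111200 × cos 59.07° = 5e-07 × 111200 × 0.5140 ≈ 0.0285779 m.
Worst case both components are at the extreme and orthogonal: √(0.0556² + 0.0285779²) ≈ 0.0625144 m.
That is 0.0625144 m = 6.2514 cm.

6 centimeters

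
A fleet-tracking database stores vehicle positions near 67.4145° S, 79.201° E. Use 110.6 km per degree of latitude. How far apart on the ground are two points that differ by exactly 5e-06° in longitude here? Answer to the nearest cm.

At 67.4145° a degree of longitude is 110600 × cos 67.4145° ≈ 42477.2 m, so 5e-06° corresponds to 0.212386 m.
That is 0.212386 m = 21.239 cm.

21 cm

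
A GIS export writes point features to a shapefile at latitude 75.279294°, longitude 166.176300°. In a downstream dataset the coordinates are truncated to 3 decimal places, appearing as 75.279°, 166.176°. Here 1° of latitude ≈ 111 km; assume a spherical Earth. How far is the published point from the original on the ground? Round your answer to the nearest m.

34 m

Δlat = 75.279294 − 75.279 = +0.000294°; Δlon = 166.176300 − 166.176 = +0.000300°.
North–south shift: 0.000294 × 111000 = 32.634 m.
East–west at this latitude: 0.000300° × 111000 × cos 75.279° ≈ 0.000300 × 28206.5 = 8.46194 m.
Combined displacement = (32.634² + 8.46194²)^½ ≈ 33.7132 m.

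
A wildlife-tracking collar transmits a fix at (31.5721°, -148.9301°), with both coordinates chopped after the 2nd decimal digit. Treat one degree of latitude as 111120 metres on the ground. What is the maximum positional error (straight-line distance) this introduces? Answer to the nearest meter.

Truncating at 2 decimal places can drop up to a full unit in the last place, so each coordinate may be off by as much as 0.01°.
North–south component: 0.01° × 111120 = 1111.2 m.
E–W at 31.5721°: 0.01° × 111120 × cos 31.5721° = 0.01 × 111120 × 0.8520 ≈ 946.722 m.
The two errors are perpendicular, so the maximum displacement is √(1111.2² + 946.722²) ≈ 1459.81 m.

1460 meters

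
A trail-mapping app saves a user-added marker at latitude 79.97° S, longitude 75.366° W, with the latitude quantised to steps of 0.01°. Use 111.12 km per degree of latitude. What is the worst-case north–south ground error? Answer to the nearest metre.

With a 0.01° grid the true value lies within half a step, ±0.01°/2 = ±0.005°, of the stored one.
Along the meridian that is 0.005° × 111120 m/° = 555.6 m.

556 metres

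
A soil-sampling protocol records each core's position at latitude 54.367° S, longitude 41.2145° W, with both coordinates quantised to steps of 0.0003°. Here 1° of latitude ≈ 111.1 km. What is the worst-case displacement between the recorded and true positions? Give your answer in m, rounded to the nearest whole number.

With a 0.0003° grid the true value lies within half a step, ±0.0003°/2 = ±0.00015°, of the stored one.
N–S: 0.00015° × 111100 m/° = 16.665 m.
Longitude error → 0.00015 × 111100 × cos 54.367° = 0.00015 × 111100 × 0.5826 ≈ 9.70888 m.
Worst case both components are at the extreme and orthogonal: √(16.665² + 9.70888²) ≈ 19.2869 m.

19 m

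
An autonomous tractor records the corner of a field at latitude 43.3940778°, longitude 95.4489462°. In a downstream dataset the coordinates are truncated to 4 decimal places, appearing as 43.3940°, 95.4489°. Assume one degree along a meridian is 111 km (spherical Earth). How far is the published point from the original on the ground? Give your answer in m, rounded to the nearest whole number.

Δlat = 43.3940778 − 43.3940 = +0.0000778°; Δlon = 95.4489462 − 95.4489 = +0.0000462°.
North–south shift: 0.0000778 × 111000 = 8.6358 m.
East–west at this latitude: 0.0000462° × 111000 × cos 43.394° ≈ 0.0000462 × 80657.8 = 3.72639 m.
Hypotenuse of the two orthogonal shifts: √(8.6358² + 3.72639²) = 9.40548 m.

9 m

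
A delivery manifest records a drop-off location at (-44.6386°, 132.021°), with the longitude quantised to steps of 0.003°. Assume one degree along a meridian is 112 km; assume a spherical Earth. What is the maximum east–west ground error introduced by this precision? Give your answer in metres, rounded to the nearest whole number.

With a 0.003° grid the true value lies within half a step, ±0.003°/2 = ±0.0015°, of the stored one.
At latitude 44.6386° a degree of longitude spans 112000 m × cos 44.6386° = 112000 × 0.7116 ≈ 79693.9 m.
So at most 0.0015° × 79693.9 ≈ 119.541 m east–west.

120 metres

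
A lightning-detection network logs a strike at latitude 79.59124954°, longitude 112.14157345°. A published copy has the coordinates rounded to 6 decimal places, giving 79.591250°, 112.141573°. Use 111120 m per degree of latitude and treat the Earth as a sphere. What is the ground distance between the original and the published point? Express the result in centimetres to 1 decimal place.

5.2 centimetres

Δlat = 79.59124954 − 79.591250 = -0.00000046°; Δlon = 112.14157345 − 112.141573 = +0.00000045°.
North–south shift: -0.00000046 × 111120 = -0.0511152 m.
East–west at this latitude: 0.00000045° × 111120 × cos 79.5913° ≈ 0.00000045 × 20076 = 0.00903419 m.
Distance: √(0.0511152² + 0.00903419²) ≈ 0.0519074 m.
That is 0.0519074 m = 5.1907 cm.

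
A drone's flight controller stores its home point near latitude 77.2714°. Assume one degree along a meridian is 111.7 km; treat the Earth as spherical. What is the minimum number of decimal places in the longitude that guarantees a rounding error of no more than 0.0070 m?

7 decimal places

At 77.2714° one degree of longitude covers 111700 × cos 77.2714° ≈ 111700 × 0.2203 ≈ 24611.2 m.
Rounding to N decimal places gives at most 0.5 × 10⁻ᴺ degrees of error, i.e. 0.5 × 10⁻ᴺ × 24611.2 m.
Setting 12305.6 × 10⁻ᴺ ≤ 0.0070 gives 10ᴺ ≥ 1.758e+06, i.e. N ≥ 6.25.
N = 6 would give 0.0123 m (too coarse); N = 7 gives 0.00123 m ≤ 0.0070 m.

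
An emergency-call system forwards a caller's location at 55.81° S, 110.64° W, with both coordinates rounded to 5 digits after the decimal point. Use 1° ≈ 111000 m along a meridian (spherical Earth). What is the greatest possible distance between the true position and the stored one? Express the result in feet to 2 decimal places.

2.09 feet

Rounding to 5 decimal places leaves each coordinate within ±5e-06° of the true value.
N–S: 5e-06° × 111000 m/° = 0.555 m.
East–west component at 55.81°: 5e-06° × 111000 × cos 55.81° ≈ 5e-06 × 62375.2 ≈ 0.311876 m.
Worst case both components are at the extreme and orthogonal: √(0.555² + 0.311876²) ≈ 0.636625 m.
In feet: 0.636625 m ÷ 0.3048 ≈ 2.0887 ft.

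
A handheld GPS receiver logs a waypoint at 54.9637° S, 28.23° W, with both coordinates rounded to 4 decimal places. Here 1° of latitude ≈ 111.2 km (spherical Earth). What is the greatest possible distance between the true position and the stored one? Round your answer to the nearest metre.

Rounding to 4 decimal places leaves each coordinate within ±5e-05° of the true value.
Latitude error → 5e-05 × 111200 = 5.56 m along the meridian.
East–west component at 54.9637°: 5e-05° × 111200 × cos 54.9637° ≈ 5e-05 × 63839.4 ≈ 3.19197 m.
Combining orthogonally: (5.56² + 3.19197²)^½ ≈ 6.41111 m.

6 metres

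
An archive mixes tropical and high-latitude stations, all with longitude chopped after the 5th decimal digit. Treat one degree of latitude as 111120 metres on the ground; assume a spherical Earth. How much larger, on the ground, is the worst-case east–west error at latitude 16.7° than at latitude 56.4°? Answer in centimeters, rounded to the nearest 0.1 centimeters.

44.9 centimeters

Truncating at 5 decimal places can drop up to a full unit in the last place, so the longitude may be off by as much as 1e-05°.
At 16.7°: 1e-05° × 111120 × cos 16.7° = 1e-05 × 111120 × 0.9578 ≈ 1.0643 m.
Error at 56.4° = 1e-05° × 111120 × cos 56.4° ≈ 1.1112 × 0.5534 = 0.61493 m.
So the lower-latitude error exceeds the higher by 1.0643 − 0.61493 = 0.4494 m.
That is 0.449404 m = 44.94 cm.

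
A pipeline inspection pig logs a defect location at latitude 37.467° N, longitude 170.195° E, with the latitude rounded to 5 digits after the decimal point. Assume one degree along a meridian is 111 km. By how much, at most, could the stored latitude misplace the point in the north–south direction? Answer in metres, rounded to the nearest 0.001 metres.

Rounding to 5 decimal places leaves the latitude within ±5e-06° of the true value.
Along the meridian that is 5e-06° × 111000 m/° = 0.555 m.

0.555 metres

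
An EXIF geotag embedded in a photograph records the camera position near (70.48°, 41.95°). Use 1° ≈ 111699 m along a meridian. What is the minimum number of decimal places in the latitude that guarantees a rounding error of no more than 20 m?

One degree of latitude covers 111699 m.
With N decimal places the half-ulp bound is 0.5·10⁻ᴺ°, or 0.5·10⁻ᴺ × 111699 m on the ground.
Need 0.5 × 111699 × 10⁻ᴺ ≤ 20 → 10⁻ᴺ ≤ 3.581e-04, so N ≥ 3.45.
N = 3 would give 55.8 m (too coarse); N = 4 gives 5.58 m ≤ 20 m.

4 decimal places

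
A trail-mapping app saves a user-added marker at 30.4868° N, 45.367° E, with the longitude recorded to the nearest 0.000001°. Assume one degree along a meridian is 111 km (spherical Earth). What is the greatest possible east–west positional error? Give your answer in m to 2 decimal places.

0.05 m

Rounding to 6 decimal places leaves the longitude within ±5e-07° of the true value.
One degree of longitude at 30.4868° is 111000 × cos 30.4868° ≈ 111000 × 0.8617 = 95653.8 m.
East–west error: 5e-07° × 95653.8 m/° ≈ 0.0478269 m.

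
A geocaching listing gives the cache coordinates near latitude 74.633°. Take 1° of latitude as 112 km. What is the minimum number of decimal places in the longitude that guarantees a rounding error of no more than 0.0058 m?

7 decimal places

At 74.633° one degree of longitude covers 112000 × cos 74.633° ≈ 112000 × 0.2650 ≈ 29680.1 m.
With N decimal places the half-ulp bound is 0.5·10⁻ᴺ°, or 0.5·10⁻ᴺ × 29680.1 m on the ground.
Need 0.5 × 29680.1 × 10⁻ᴺ ≤ 0.0058 → 10⁻ᴺ ≤ 3.908e-07, so N ≥ 6.41.
So 7 decimal places suffice (0.00148 m); 6 would allow up to 0.0148 m.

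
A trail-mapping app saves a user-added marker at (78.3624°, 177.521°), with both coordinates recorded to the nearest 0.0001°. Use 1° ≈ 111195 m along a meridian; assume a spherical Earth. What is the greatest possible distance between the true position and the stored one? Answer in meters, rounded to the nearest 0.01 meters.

Rounding to 4 decimal places leaves each coordinate within ±5e-05° of the true value.
North–south component: 5e-05° × 111195 = 5.55975 m.
Longitude error → 5e-05 × 111195 × cos 78.3624° = 5e-05 × 111195 × 0.2017 ≈ 1.12152 m.
Combining orthogonally: (5.55975² + 1.12152²)^½ ≈ 5.67174 m.

5.67 meters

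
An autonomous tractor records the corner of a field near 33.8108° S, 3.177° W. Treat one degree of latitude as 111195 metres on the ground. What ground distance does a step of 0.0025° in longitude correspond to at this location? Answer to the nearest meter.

0.0025° of longitude at 33.8108° is 0.0025 × 111195 × cos 33.8108° ≈ 0.0025 × 92389.7 = 230.974 m.

231 meters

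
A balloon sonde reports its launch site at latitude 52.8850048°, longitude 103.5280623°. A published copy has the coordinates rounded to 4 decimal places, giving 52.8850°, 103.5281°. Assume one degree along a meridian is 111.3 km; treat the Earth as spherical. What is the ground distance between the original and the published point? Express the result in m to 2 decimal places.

Δlat = 52.8850048 − 52.8850 = +0.0000048°; Δlon = 103.5280623 − 103.5281 = -0.0000377°.
N–S: 0.0000048° × 111300 m/° = 0.53424 m.
E–W at 52.885°: -0.0000377° × 111300 × cos 52.885° = -0.0000377 × 111300 × 0.6034 ≈ -2.53194 m.
Combined displacement = (0.53424² + 2.53194²)^½ ≈ 2.58769 m.

2.59 m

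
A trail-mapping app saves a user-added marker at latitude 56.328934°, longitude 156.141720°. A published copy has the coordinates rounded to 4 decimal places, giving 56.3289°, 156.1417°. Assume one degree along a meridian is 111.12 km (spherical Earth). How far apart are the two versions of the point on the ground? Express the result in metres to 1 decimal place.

4.0 metres

Δlat = 56.328934 − 56.3289 = +0.000034°; Δlon = 156.141720 − 156.1417 = +0.000020°.
North–south shift: 0.000034 × 111120 = 3.77808 m.
East–west at this latitude: 0.000020° × 111120 × cos 56.3289° ≈ 0.000020 × 61607.7 = 1.23215 m.
Combined displacement = (3.77808² + 1.23215²)^½ ≈ 3.97393 m.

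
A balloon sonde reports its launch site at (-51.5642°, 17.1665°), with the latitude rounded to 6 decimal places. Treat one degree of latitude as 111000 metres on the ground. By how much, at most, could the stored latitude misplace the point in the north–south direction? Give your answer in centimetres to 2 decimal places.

5.55 centimetres

Rounding to 6 decimal places leaves the latitude within ±5e-07° of the true value.
So the N–S error is at most 5e-07 × 111000 = 0.0555 m.
That is 0.0555 m = 5.55 cm.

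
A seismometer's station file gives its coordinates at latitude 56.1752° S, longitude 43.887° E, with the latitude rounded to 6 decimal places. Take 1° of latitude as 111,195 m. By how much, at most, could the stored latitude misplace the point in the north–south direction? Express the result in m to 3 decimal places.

Rounding to 6 decimal places leaves the latitude within ±5e-07° of the true value.
North–south distance: 5e-07° × 111195 m/° = 0.0555975 m.

0.056 m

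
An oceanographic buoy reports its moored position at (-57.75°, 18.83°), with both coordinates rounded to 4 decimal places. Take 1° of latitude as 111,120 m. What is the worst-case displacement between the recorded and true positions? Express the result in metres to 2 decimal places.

6.30 metres

Rounding to 4 decimal places leaves each coordinate within ±5e-05° of the true value.
North–south component: 5e-05° × 111120 = 5.556 m.
E–W at 57.75°: 5e-05° × 111120 × cos 57.75° = 5e-05 × 111120 × 0.5336 ≈ 2.96476 m.
Combining orthogonally: (5.556² + 2.96476²)^½ ≈ 6.29754 m.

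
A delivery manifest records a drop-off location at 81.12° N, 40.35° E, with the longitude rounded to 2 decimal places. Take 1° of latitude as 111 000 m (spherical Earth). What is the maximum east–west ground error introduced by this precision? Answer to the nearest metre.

86 metres

Rounding to 2 decimal places leaves the longitude within ±0.005° of the true value.
One degree of longitude at 81.12° is 111000 × cos 81.12° ≈ 111000 × 0.1544 = 17134.6 m.
So at most 0.005° × 17134.6 ≈ 85.6729 m east–west.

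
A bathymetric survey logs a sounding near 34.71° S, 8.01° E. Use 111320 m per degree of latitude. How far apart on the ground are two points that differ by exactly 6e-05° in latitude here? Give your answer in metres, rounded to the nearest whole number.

6e-05° × 111320 m/° = 6.6792 m.

7 metres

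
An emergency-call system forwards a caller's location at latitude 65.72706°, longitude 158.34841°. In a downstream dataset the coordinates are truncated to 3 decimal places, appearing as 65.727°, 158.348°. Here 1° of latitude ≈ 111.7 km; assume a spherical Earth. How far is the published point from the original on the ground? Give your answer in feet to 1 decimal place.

65.6 feet

The latitude changed by +0.00006° and the longitude by +0.00041°.
North–south shift: 0.00006 × 111700 = 6.702 m.
E–W at 65.727°: 0.00041° × 111700 × cos 65.727° = 0.00041 × 111700 × 0.4111 ≈ 18.8265 m.
Hypotenuse of the two orthogonal shifts: √(6.702² + 18.8265²) = 19.9838 m.
Converting: 19.9838 m × 3.2808 ft/m ≈ 65.564 ft.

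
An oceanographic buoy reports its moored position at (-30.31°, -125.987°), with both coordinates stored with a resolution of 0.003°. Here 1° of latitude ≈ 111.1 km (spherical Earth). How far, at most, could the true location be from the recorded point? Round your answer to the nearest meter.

220 meters

With a 0.003° grid the true value lies within half a step, ±0.003°/2 = ±0.0015°, of the stored one.
Latitude error → 0.0015 × 111100 = 166.65 m along the meridian.
E–W at 30.31°: 0.0015° × 111100 × cos 30.31° = 0.0015 × 111100 × 0.8633 ≈ 143.87 m.
Worst case both components are at the extreme and orthogonal: √(166.65² + 143.87²) ≈ 220.161 m.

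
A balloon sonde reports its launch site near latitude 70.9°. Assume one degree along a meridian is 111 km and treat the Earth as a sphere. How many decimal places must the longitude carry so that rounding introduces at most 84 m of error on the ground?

At 70.9° one degree of longitude covers 111000 × cos 70.9° ≈ 111000 × 0.3272 ≈ 36321.2 m.
With N decimal places the half-ulp bound is 0.5·10⁻ᴺ°, or 0.5·10⁻ᴺ × 36321.2 m on the ground.
Setting 18160.6 × 10⁻ᴺ ≤ 84 gives 10ᴺ ≥ 216.2, i.e. N ≥ 2.33.
N = 2 would give 182 m (too coarse); N = 3 gives 18.2 m ≤ 84 m.

3 decimal places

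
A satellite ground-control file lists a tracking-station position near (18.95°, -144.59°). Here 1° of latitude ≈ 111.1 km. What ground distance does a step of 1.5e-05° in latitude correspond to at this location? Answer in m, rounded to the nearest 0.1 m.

1.7 m

1.5e-05° × 111100 m/° = 1.6665 m.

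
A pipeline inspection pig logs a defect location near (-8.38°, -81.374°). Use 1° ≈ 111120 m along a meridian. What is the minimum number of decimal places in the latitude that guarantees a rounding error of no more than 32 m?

4

One degree of latitude covers 111120 m.
N decimal places → at most half a unit in the last place, 0.5 × 10⁻ᴺ° = 111120/2 × 10⁻ᴺ m.
Setting 55560 × 10⁻ᴺ ≤ 32 gives 10ᴺ ≥ 1736, i.e. N ≥ 3.24.
N = 3 would give 55.6 m (too coarse); N = 4 gives 5.56 m ≤ 32 m.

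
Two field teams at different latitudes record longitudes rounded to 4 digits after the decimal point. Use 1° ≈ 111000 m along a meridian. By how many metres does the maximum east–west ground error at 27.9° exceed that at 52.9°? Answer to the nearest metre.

Rounding to 4 decimal places leaves the longitude within ±5e-05° of the true value.
Error at 27.9° = 5e-05° × 111000 × cos 27.9° ≈ 5.55 × 0.8838 = 4.9049 m.
Error at 52.9° = 5e-05° × 111000 × cos 52.9° ≈ 5.55 × 0.6032 = 3.3478 m.
So the lower-latitude error exceeds the higher by 4.9049 − 3.3478 = 1.5571 m.

2 metres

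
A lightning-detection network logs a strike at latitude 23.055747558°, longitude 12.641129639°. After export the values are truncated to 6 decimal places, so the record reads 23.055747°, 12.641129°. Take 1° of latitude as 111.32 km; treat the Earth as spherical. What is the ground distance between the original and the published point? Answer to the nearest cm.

9 cm

The latitude changed by +0.000000558° and the longitude by +0.000000639°.
North–south shift: 0.000000558 × 111320 = 0.0621166 m.
E–W at 23.0557°: 0.000000639° × 111320 × cos 23.0557° = 0.000000639 × 111320 × 0.9201 ≈ 0.0654516 m.
Distance: √(0.0621166² + 0.0654516²) ≈ 0.0902352 m.
That is 0.0902352 m = 9.0235 cm.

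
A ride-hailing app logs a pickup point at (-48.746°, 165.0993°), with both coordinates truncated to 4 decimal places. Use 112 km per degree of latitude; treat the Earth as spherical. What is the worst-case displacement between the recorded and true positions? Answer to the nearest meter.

13 meters

Truncating at 4 decimal places can drop up to a full unit in the last place, so each coordinate may be off by as much as 0.0001°.
Latitude error → 0.0001 × 112000 = 11.2 m along the meridian.
E–W at 48.746°: 0.0001° × 112000 × cos 48.746° = 0.0001 × 112000 × 0.6594 ≈ 7.38526 m.
Combining orthogonally: (11.2² + 7.38526²)^½ ≈ 13.4157 m.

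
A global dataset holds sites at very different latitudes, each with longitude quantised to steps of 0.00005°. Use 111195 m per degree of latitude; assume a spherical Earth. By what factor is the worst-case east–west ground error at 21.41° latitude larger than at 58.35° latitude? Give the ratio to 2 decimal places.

With a 0.00005° grid the true value lies within half a step, ±0.00005°/2 = ±2.5e-05°, of the stored one.
At 21.41°: 2.5e-05° × 111195 × cos 21.41° = 2.5e-05 × 111195 × 0.9310 ≈ 2.588 m.
At 58.35°: 2.5e-05° × 111195 × cos 58.35° = 2.5e-05 × 111195 × 0.5247 ≈ 1.4587 m.
The ratio reduces to cos 21.41° / cos 58.35° = 0.9310/0.5247 ≈ 1.7742.

1.77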